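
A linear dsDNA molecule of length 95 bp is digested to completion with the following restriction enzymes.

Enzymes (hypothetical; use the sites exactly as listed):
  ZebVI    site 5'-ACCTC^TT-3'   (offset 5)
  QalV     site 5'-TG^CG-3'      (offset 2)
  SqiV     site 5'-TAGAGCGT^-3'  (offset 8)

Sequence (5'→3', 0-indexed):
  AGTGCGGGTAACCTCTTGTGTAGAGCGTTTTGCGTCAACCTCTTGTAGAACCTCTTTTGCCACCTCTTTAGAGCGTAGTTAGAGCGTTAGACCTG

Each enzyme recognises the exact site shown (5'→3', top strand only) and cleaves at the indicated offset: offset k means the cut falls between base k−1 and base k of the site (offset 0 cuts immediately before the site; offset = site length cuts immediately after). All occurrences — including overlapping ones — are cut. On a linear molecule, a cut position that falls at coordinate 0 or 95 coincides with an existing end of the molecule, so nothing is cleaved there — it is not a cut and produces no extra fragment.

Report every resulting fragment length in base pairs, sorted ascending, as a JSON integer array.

Per-enzyme occurrences:
  ZebVI ACCTCTT/5: at [10, 37, 49, 61] ⇒ [15, 42, 54, 66]
  QalV TGCG/2: at [2, 30] ⇒ [4, 32]
  SqiV TAGAGCGT/8: at [20, 68, 79] ⇒ [28, 76, 87]

All cut coordinates (distinct, sorted): [4, 15, 28, 32, 42, 54, 66, 76, 87]

Fragments:
  [0,4): 4 bp
  [4,15): 11 bp
  [15,28): 13 bp
  [28,32): 4 bp
  [32,42): 10 bp
  [42,54): 12 bp
  [54,66): 12 bp
  [66,76): 10 bp
  [76,87): 11 bp
  [87,95): 8 bp

[4,4,8,10,10,11,11,12,12,13]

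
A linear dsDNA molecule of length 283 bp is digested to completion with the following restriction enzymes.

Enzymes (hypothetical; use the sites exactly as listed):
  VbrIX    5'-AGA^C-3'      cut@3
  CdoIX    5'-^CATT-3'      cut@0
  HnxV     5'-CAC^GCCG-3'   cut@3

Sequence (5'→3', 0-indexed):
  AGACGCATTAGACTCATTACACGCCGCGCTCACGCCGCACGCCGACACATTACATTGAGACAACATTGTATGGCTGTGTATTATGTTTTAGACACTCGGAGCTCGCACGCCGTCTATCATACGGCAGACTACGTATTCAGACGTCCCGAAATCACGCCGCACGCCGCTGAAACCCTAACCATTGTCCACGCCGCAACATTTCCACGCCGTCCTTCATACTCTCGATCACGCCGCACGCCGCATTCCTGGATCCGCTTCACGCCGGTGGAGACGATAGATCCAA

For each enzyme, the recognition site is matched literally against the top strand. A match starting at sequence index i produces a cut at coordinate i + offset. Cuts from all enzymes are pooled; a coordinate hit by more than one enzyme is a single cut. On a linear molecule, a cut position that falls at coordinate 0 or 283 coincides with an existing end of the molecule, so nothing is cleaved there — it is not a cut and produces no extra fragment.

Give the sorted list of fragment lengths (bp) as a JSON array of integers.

[2,2,3,3,4,5,7,7,7,7,7,7,8,8,9,10,11,11,12,13,14,16,17,20,20,24,29]

Site scan:
  VbrIX (AGAC, off=3): starts [0, 9, 57, 89, 125, 138, 268] → cuts [3, 12, 60, 92, 128, 141, 271]
  CdoIX (CATT, off=0): starts [5, 14, 47, 52, 63, 179, 196, 240] → cuts [5, 14, 47, 52, 63, 179, 196, 240]
  HnxV (CACGCCG, off=3): starts [19, 30, 37, 105, 152, 159, 186, 202, 226, 233, 257] → cuts [22, 33, 40, 108, 155, 162, 189, 205, 229, 236, 260]

Pooled cuts: [3, 5, 12, 14, 22, 33, 40, 47, 52, 60, 63, 92, 108, 128, 141, 155, 162, 179, 189, 196, 205, 229, 236, 240, 260, 271]

Fragments:
  [0,3): 3 bp
  [3,5): 2 bp
  [5,12): 7 bp
  [12,14): 2 bp
  [14,22): 8 bp
  [22,33): 11 bp
  [33,40): 7 bp
  [40,47): 7 bp
  [47,52): 5 bp
  [52,60): 8 bp
  [60,63): 3 bp
  [63,92): 29 bp
  [92,108): 16 bp
  [108,128): 20 bp
  [128,141): 13 bp
  [141,155): 14 bp
  [155,162): 7 bp
  [162,179): 17 bp
  [179,189): 10 bp
  [189,196): 7 bp
  [196,205): 9 bp
  [205,229): 24 bp
  [229,236): 7 bp
  [236,240): 4 bp
  [240,260): 20 bp
  [260,271): 11 bp
  [271,283): 12 bp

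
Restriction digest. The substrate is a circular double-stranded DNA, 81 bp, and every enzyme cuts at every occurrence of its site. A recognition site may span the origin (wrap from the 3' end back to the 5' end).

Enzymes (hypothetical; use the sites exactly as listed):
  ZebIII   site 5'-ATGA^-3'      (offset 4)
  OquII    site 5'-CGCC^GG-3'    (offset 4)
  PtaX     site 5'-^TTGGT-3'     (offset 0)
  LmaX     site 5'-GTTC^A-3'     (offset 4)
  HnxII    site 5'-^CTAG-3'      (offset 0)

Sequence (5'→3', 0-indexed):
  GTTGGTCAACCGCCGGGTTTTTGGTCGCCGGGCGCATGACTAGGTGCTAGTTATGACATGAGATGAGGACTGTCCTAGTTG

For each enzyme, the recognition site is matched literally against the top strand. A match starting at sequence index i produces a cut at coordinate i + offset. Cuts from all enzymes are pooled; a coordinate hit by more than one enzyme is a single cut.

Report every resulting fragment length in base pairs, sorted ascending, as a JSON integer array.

[4,4,5,5,6,7,8,9,10,10,13]

Scan for sites:
  ZebIII (ATGA, off=4): starts [35, 52, 57, 62] → cuts [39, 56, 61, 66]
  OquII (CGCCGG, off=4): starts [10, 25] → cuts [14, 29]
  PtaX (TTGGT, off=0): starts [1, 20, 78] → cuts [1, 20, 78]
  LmaX (GTTCA, off=4): no sites
  HnxII (CTAG, off=0): starts [39, 46, 74] → cuts [39, 46, 74]

Pooled cuts: [1, 14, 20, 29, 39, 46, 56, 61, 66, 74, 78]

Fragments:
  1→14: 13 bp
  14→20: 6 bp
  20→29: 9 bp
  29→39: 10 bp
  39→46: 7 bp
  46→56: 10 bp
  56→61: 5 bp
  61→66: 5 bp
  66→74: 8 bp
  74→78: 4 bp
  78→1 (wrap): 81-78+1 = 4 bp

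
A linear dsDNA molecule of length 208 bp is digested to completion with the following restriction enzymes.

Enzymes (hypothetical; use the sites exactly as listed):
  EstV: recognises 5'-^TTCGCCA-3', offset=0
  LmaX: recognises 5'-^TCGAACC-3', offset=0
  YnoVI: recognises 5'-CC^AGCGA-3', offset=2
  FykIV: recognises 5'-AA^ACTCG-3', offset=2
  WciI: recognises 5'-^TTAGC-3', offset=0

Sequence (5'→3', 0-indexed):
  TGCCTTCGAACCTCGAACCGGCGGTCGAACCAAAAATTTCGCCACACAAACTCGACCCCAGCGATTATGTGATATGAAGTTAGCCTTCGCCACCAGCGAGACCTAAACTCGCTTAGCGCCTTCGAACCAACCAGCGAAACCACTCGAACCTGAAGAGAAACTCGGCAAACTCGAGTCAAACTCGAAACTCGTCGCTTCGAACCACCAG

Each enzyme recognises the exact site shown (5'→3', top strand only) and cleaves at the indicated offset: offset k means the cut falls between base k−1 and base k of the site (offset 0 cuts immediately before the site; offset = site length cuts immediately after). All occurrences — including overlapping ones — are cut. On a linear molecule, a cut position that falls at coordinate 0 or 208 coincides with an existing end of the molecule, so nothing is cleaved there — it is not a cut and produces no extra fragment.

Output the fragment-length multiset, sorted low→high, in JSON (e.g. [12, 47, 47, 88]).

[5,6,6,7,7,9,9,9,10,10,11,11,11,12,12,12,12,13,16,20]

Scan for sites:
  EstV (TTCGCCA, off=0): starts [37, 85] → cuts [37, 85]
  LmaX (TCGAACC, off=0): starts [5, 12, 24, 121, 143, 196] → cuts [5, 12, 24, 121, 143, 196]
  YnoVI (CCAGCGA, off=2): starts [57, 92, 130] → cuts [59, 94, 132]
  FykIV (AAACTCG, off=2): starts [47, 104, 157, 166, 177, 184] → cuts [49, 106, 159, 168, 179, 186]
  WciI (TTAGC, off=0): starts [79, 112] → cuts [79, 112]

All cut coordinates (distinct, sorted): [5, 12, 24, 37, 49, 59, 79, 85, 94, 106, 112, 121, 132, 143, 159, 168, 179, 186, 196]

Fragment lengths:
  [0,5): 5 bp
  [5,12): 7 bp
  [12,24): 12 bp
  [24,37): 13 bp
  [37,49): 12 bp
  [49,59): 10 bp
  [59,79): 20 bp
  [79,85): 6 bp
  [85,94): 9 bp
  [94,106): 12 bp
  [106,112): 6 bp
  [112,121): 9 bp
  [121,132): 11 bp
  [132,143): 11 bp
  [143,159): 16 bp
  [159,168): 9 bp
  [168,179): 11 bp
  [179,186): 7 bp
  [186,196): 10 bp
  [196,208): 12 bp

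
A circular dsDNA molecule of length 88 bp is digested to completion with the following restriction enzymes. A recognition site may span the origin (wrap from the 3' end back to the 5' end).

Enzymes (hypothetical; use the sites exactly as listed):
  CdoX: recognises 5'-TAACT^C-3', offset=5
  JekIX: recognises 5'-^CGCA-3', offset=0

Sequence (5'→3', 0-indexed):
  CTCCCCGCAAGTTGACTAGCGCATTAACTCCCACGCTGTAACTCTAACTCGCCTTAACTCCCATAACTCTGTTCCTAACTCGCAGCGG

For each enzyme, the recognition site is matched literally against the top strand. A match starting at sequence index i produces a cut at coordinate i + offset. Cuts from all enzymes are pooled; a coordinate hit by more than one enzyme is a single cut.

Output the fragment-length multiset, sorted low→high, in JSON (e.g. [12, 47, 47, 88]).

[6,9,10,10,12,13,14,14]

Site scan:
  CdoX TAACTC/5: at [24, 38, 44, 54, 63, 75] ⇒ [29, 43, 49, 59, 68, 80]
  JekIX CGCA/0: at [5, 19, 80] ⇒ [5, 19, 80]

Pooled cuts: [5, 19, 29, 43, 49, 59, 68, 80]

Fragments:
  5→19: 14 bp
  19→29: 10 bp
  29→43: 14 bp
  43→49: 6 bp
  49→59: 10 bp
  59→68: 9 bp
  68→80: 12 bp
  80→5 (wrap): 88-80+5 = 13 bp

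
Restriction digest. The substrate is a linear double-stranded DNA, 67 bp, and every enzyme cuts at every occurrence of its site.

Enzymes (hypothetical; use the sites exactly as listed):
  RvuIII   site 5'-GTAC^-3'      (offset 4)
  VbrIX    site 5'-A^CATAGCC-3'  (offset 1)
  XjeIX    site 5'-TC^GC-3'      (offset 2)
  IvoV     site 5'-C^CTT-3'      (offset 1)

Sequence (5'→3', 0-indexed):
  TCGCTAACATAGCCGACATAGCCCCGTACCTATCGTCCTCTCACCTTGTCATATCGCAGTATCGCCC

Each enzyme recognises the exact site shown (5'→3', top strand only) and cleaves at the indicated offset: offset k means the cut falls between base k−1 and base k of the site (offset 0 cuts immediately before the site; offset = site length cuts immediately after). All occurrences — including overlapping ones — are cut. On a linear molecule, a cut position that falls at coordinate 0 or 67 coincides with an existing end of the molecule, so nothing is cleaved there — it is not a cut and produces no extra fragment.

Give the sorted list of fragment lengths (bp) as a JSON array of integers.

[2,4,5,8,9,11,13,15]

Per-enzyme occurrences:
  RvuIII GTAC/4: at [25] ⇒ [29]
  VbrIX ACATAGCC/1: at [6, 15] ⇒ [7, 16]
  XjeIX TCGC/2: at [0, 53, 61] ⇒ [2, 55, 63]
  IvoV CCTT/1: at [43] ⇒ [44]

Pooled cuts: [2, 7, 16, 29, 44, 55, 63]

Fragment lengths:
  [0,2): 2 bp
  [2,7): 5 bp
  [7,16): 9 bp
  [16,29): 13 bp
  [29,44): 15 bp
  [44,55): 11 bp
  [55,63): 8 bp
  [63,67): 4 bp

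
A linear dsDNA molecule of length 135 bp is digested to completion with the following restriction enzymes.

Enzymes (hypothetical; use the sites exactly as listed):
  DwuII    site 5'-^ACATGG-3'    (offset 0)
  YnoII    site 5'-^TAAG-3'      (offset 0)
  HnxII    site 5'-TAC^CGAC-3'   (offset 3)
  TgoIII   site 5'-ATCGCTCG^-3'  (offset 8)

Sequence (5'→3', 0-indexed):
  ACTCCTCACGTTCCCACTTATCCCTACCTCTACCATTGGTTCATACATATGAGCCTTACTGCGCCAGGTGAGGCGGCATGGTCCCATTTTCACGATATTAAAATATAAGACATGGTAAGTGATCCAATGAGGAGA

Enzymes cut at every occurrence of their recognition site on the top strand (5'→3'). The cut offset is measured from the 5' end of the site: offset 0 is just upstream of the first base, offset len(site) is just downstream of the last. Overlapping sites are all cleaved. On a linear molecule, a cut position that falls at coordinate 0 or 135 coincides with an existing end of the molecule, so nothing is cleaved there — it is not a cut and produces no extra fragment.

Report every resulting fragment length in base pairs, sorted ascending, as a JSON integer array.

[4,6,20,105]

Scan for sites:
  DwuII ACATGG/0: at [109] ⇒ [109]
  YnoII TAAG/0: at [105, 115] ⇒ [105, 115]
  HnxII (TACCGAC, off=3): no sites
  TgoIII (ATCGCTCG, off=8): no sites

All cut coordinates (distinct, sorted): [105, 109, 115]

Fragment lengths:
  [0,105): 105 bp
  [105,109): 4 bp
  [109,115): 6 bp
  [115,135): 20 bp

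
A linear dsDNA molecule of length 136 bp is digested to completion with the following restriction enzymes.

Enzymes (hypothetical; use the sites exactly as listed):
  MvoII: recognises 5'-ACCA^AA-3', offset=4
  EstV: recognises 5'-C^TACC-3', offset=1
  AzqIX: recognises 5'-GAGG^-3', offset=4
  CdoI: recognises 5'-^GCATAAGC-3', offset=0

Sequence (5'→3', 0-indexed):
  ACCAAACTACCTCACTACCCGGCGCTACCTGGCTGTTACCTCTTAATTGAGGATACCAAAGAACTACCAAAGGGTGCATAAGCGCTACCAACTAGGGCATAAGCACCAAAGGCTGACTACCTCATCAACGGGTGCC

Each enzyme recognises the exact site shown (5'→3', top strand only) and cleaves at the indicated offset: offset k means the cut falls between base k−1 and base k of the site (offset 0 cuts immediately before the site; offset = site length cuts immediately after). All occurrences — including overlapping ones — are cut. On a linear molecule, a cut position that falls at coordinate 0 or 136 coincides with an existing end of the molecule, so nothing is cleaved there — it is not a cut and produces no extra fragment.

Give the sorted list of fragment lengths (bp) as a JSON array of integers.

Site scan:
  MvoII ACCAAA/4: at [0, 54, 65, 104] ⇒ [4, 58, 69, 108]
  EstV CTACC/1: at [6, 14, 24, 63, 84, 116] ⇒ [7, 15, 25, 64, 85, 117]
  AzqIX GAGG/4: at [48] ⇒ [52]
  CdoI GCATAAGC/0: at [75, 96] ⇒ [75, 96]

Pooled cuts: [4, 7, 15, 25, 52, 58, 64, 69, 75, 85, 96, 108, 117]

Fragment lengths:
  [0,4): 4 bp
  [4,7): 3 bp
  [7,15): 8 bp
  [15,25): 10 bp
  [25,52): 27 bp
  [52,58): 6 bp
  [58,64): 6 bp
  [64,69): 5 bp
  [69,75): 6 bp
  [75,85): 10 bp
  [85,96): 11 bp
  [96,108): 12 bp
  [108,117): 9 bp
  [117,136): 19 bp

[3,4,5,6,6,6,8,9,10,10,11,12,19,27]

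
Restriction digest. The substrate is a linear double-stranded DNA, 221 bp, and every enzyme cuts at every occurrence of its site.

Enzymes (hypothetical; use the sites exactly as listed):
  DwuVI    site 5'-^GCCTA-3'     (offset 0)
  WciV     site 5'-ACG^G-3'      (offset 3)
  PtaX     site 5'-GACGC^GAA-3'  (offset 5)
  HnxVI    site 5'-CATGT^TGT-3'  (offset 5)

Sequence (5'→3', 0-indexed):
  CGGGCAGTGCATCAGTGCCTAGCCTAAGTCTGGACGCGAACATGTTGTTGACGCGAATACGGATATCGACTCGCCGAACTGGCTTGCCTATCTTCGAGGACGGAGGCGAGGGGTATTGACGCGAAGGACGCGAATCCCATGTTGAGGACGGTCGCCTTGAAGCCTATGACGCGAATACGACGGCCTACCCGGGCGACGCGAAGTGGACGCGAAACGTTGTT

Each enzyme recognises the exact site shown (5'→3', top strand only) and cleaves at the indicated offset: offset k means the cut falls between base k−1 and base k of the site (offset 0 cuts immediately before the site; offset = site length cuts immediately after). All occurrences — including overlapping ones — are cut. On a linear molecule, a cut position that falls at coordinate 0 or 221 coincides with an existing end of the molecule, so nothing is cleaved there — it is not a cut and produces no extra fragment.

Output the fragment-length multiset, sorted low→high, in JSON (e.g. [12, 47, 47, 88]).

[5,7,8,9,9,10,11,11,11,11,16,16,17,17,19,20,24]

Site scan:
  DwuVI (GCCTA, off=0): starts [16, 21, 85, 161, 182] → cuts [16, 21, 85, 161, 182]
  WciV (ACGG, off=3): starts [58, 99, 147, 179] → cuts [61, 102, 150, 182]
  PtaX (GACGCGAA, off=5): starts [32, 49, 117, 126, 167, 194, 205] → cuts [37, 54, 122, 131, 172, 199, 210]
  HnxVI (CATGTTGT, off=5): starts [40] → cuts [45]

All cut coordinates (distinct, sorted): [16, 21, 37, 45, 54, 61, 85, 102, 122, 131, 150, 161, 172, 182, 199, 210]

Fragment lengths:
  [0,16): 16 bp
  [16,21): 5 bp
  [21,37): 16 bp
  [37,45): 8 bp
  [45,54): 9 bp
  [54,61): 7 bp
  [61,85): 24 bp
  [85,102): 17 bp
  [102,122): 20 bp
  [122,131): 9 bp
  [131,150): 19 bp
  [150,161): 11 bp
  [161,172): 11 bp
  [172,182): 10 bp
  [182,199): 17 bp
  [199,210): 11 bp
  [210,221): 11 bp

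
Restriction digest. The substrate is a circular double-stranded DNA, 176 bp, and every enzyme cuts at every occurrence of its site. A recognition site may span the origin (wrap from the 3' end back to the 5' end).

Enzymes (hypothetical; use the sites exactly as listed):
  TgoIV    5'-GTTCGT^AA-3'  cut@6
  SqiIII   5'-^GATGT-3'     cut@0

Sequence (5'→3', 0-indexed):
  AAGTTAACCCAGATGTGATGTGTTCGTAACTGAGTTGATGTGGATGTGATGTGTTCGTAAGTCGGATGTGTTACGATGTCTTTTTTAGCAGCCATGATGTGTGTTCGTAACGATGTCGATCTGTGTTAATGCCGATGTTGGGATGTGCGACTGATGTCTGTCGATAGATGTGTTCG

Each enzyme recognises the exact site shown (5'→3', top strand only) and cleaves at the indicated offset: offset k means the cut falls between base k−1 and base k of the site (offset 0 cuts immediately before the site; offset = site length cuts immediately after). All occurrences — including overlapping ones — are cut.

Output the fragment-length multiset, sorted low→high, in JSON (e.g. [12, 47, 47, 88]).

Site scan:
  TgoIV GTTCGTAA/6: at [21, 52, 102] ⇒ [27, 58, 108]
  SqiIII GATGT/0: at [11, 16, 36, 42, 47, 64, 74, 95, 111, 133, 141, 152, 166] ⇒ [11, 16, 36, 42, 47, 64, 74, 95, 111, 133, 141, 152, 166]

All cut coordinates (distinct, sorted): [11, 16, 27, 36, 42, 47, 58, 64, 74, 95, 108, 111, 133, 141, 152, 166]

Fragment lengths:
  11→16: 5 bp
  16→27: 11 bp
  27→36: 9 bp
  36→42: 6 bp
  42→47: 5 bp
  47→58: 11 bp
  58→64: 6 bp
  64→74: 10 bp
  74→95: 21 bp
  95→108: 13 bp
  108→111: 3 bp
  111→133: 22 bp
  133→141: 8 bp
  141→152: 11 bp
  152→166: 14 bp
  166→11 (wrap): 176-166+11 = 21 bp

[3,5,5,6,6,8,9,10,11,11,11,13,14,21,21,22]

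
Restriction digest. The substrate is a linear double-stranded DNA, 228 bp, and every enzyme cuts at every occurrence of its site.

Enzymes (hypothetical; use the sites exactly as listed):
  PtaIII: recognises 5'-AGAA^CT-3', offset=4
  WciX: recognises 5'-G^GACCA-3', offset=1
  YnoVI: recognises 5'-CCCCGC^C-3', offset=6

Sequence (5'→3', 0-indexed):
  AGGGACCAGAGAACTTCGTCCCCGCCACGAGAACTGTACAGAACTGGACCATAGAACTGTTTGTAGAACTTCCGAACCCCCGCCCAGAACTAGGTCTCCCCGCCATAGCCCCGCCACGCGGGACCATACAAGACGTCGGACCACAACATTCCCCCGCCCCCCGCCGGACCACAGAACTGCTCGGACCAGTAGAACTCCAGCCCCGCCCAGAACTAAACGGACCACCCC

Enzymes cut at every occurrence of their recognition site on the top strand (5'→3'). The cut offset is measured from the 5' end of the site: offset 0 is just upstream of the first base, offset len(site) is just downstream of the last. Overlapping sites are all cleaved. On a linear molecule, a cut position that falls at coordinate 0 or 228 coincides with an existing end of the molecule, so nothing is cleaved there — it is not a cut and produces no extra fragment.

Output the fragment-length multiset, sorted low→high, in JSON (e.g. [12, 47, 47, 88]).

Site scan:
  PtaIII (AGAACT, off=4): starts [9, 29, 39, 52, 64, 85, 172, 190, 208] → cuts [13, 33, 43, 56, 68, 89, 176, 194, 212]
  WciX (GGACCA, off=1): starts [2, 45, 120, 137, 165, 182, 218] → cuts [3, 46, 121, 138, 166, 183, 219]
  YnoVI (CCCCGCC, off=6): starts [19, 77, 97, 108, 151, 158, 200] → cuts [25, 83, 103, 114, 157, 164, 206]

Pooled cuts: [3, 13, 25, 33, 43, 46, 56, 68, 83, 89, 103, 114, 121, 138, 157, 164, 166, 176, 183, 194, 206, 212, 219]

Fragment lengths:
  [0,3): 3 bp
  [3,13): 10 bp
  [13,25): 12 bp
  [25,33): 8 bp
  [33,43): 10 bp
  [43,46): 3 bp
  [46,56): 10 bp
  [56,68): 12 bp
  [68,83): 15 bp
  [83,89): 6 bp
  [89,103): 14 bp
  [103,114): 11 bp
  [114,121): 7 bp
  [121,138): 17 bp
  [138,157): 19 bp
  [157,164): 7 bp
  [164,166): 2 bp
  [166,176): 10 bp
  [176,183): 7 bp
  [183,194): 11 bp
  [194,206): 12 bp
  [206,212): 6 bp
  [212,219): 7 bp
  [219,228): 9 bp

[2,3,3,6,6,7,7,7,7,8,9,10,10,10,10,11,11,12,12,12,14,15,17,19]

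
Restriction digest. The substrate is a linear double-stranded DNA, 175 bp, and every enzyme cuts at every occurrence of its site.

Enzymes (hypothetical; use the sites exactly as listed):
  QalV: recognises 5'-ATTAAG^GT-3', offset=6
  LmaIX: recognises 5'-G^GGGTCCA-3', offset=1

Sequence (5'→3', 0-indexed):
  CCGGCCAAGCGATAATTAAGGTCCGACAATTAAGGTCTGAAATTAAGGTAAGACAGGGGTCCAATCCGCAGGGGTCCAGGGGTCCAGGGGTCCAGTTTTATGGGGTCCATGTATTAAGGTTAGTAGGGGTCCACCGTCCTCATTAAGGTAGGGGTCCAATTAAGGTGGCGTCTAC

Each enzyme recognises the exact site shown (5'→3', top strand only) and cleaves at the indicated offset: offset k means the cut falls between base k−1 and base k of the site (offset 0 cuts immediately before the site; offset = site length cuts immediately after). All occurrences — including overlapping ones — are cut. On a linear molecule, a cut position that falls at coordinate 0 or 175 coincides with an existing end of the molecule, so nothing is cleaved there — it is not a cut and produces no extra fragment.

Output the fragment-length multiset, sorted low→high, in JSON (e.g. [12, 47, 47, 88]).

Per-enzyme occurrences:
  QalV (ATTAAGGT, off=6): starts [14, 28, 41, 112, 141, 158] → cuts [20, 34, 47, 118, 147, 164]
  LmaIX (GGGGTCCA, off=1): starts [55, 70, 78, 86, 101, 125, 150] → cuts [56, 71, 79, 87, 102, 126, 151]

Pooled cuts: [20, 34, 47, 56, 71, 79, 87, 102, 118, 126, 147, 151, 164]

Fragment lengths:
  [0,20): 20 bp
  [20,34): 14 bp
  [34,47): 13 bp
  [47,56): 9 bp
  [56,71): 15 bp
  [71,79): 8 bp
  [79,87): 8 bp
  [87,102): 15 bp
  [102,118): 16 bp
  [118,126): 8 bp
  [126,147): 21 bp
  [147,151): 4 bp
  [151,164): 13 bp
  [164,175): 11 bp

[4,8,8,8,9,11,13,13,14,15,15,16,20,21]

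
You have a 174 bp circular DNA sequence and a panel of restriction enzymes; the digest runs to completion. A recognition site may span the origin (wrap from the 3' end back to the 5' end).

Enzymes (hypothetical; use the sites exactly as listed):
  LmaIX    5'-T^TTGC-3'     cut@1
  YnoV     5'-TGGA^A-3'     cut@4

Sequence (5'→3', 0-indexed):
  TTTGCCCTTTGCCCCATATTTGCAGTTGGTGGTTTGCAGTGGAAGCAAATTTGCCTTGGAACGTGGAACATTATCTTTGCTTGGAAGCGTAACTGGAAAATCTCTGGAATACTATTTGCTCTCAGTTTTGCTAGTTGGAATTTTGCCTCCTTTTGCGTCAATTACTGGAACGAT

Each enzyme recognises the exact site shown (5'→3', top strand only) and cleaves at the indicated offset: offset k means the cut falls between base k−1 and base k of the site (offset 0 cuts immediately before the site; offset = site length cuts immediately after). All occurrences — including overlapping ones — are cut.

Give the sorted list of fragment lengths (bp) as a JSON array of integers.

[3,6,7,7,7,7,9,9,10,10,10,11,11,12,12,12,14,17]

Site scan:
  LmaIX TTTGC/1: at [0, 7, 18, 32, 49, 75, 114, 126, 141, 151] ⇒ [1, 8, 19, 33, 50, 76, 115, 127, 142, 152]
  YnoV TGGAA/4: at [39, 56, 63, 81, 93, 104, 135, 165] ⇒ [43, 60, 67, 85, 97, 108, 139, 169]

Pooled cuts: [1, 8, 19, 33, 43, 50, 60, 67, 76, 85, 97, 108, 115, 127, 139, 142, 152, 169]

Fragment lengths:
  1→8: 7 bp
  8→19: 11 bp
  19→33: 14 bp
  33→43: 10 bp
  43→50: 7 bp
  50→60: 10 bp
  60→67: 7 bp
  67→76: 9 bp
  76→85: 9 bp
  85→97: 12 bp
  97→108: 11 bp
  108→115: 7 bp
  115→127: 12 bp
  127→139: 12 bp
  139→142: 3 bp
  142→152: 10 bp
  152→169: 17 bp
  169→1 (wrap): 174-169+1 = 6 bp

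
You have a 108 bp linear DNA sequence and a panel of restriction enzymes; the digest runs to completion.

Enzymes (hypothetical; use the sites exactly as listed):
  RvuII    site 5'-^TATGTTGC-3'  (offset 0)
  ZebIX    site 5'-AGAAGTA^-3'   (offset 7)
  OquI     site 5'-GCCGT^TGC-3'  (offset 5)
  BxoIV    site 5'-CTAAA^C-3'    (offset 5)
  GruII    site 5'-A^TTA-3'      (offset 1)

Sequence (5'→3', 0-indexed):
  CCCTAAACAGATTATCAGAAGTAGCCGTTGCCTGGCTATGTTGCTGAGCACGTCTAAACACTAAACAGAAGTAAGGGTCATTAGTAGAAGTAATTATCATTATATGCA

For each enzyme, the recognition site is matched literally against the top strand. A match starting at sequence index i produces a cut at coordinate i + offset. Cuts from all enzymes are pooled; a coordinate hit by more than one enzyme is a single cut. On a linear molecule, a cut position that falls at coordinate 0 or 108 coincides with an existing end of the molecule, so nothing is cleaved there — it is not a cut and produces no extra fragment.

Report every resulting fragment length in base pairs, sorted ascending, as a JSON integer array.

[1,4,5,6,7,7,7,8,8,9,12,12,22]

Per-enzyme occurrences:
  RvuII TATGTTGC/0: at [36] ⇒ [36]
  ZebIX AGAAGTA/7: at [16, 66, 85] ⇒ [23, 73, 92]
  OquI GCCGTTGC/5: at [23] ⇒ [28]
  BxoIV CTAAAC/5: at [2, 53, 60] ⇒ [7, 58, 65]
  GruII ATTA/1: at [10, 79, 92, 98] ⇒ [11, 80, 93, 99]

Pooled cuts: [7, 11, 23, 28, 36, 58, 65, 73, 80, 92, 93, 99]

Fragment lengths:
  [0,7): 7 bp
  [7,11): 4 bp
  [11,23): 12 bp
  [23,28): 5 bp
  [28,36): 8 bp
  [36,58): 22 bp
  [58,65): 7 bp
  [65,73): 8 bp
  [73,80): 7 bp
  [80,92): 12 bp
  [92,93): 1 bp
  [93,99): 6 bp
  [99,108): 9 bp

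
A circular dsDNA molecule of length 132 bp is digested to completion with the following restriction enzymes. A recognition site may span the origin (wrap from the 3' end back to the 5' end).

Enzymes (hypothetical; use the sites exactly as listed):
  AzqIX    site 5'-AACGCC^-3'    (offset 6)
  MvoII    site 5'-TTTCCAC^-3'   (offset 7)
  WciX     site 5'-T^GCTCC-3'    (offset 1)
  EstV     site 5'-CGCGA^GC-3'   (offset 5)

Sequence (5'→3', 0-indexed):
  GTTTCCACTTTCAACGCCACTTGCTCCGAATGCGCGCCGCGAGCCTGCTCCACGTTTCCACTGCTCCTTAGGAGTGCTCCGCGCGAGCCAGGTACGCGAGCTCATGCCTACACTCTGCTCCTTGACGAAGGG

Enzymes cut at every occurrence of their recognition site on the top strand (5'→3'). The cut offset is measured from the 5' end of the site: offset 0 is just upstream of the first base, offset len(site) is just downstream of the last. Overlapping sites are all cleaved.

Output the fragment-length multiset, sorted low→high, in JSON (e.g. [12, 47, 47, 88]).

[1,4,4,10,11,13,13,15,17,20,24]

Scan for sites:
  AzqIX (AACGCC, off=6): starts [12] → cuts [18]
  MvoII (TTTCCAC, off=7): starts [1, 54] → cuts [8, 61]
  WciX (TGCTCC, off=1): starts [21, 45, 61, 74, 115] → cuts [22, 46, 62, 75, 116]
  EstV (CGCGAGC, off=5): starts [37, 81, 94] → cuts [42, 86, 99]

All cut coordinates (distinct, sorted): [8, 18, 22, 42, 46, 61, 62, 75, 86, 99, 116]

Fragments:
  8→18: 10 bp
  18→22: 4 bp
  22→42: 20 bp
  42→46: 4 bp
  46→61: 15 bp
  61→62: 1 bp
  62→75: 13 bp
  75→86: 11 bp
  86→99: 13 bp
  99→116: 17 bp
  116→8 (wrap): 132-116+8 = 24 bp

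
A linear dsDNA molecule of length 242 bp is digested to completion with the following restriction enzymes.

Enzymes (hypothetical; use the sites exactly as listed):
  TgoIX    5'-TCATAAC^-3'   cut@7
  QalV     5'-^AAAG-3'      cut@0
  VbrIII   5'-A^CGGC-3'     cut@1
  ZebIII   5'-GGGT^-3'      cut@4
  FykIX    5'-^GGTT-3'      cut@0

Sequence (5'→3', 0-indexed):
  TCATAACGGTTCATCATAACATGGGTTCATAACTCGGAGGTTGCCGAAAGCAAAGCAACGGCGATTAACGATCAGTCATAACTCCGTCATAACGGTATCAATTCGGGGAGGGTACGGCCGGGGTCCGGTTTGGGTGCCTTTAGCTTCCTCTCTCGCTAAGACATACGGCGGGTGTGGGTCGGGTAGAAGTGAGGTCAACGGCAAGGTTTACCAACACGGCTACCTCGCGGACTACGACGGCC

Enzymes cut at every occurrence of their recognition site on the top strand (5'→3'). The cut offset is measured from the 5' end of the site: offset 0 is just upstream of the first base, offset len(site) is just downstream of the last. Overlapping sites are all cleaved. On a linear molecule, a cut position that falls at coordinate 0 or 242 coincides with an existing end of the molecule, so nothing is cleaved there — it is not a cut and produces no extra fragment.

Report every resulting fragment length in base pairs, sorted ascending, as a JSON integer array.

[1,2,3,3,5,5,5,5,6,6,7,7,7,8,8,9,10,11,12,13,14,20,21,24,30]

Per-enzyme occurrences:
  TgoIX TCATAAC/7: at [0, 13, 26, 75, 86] ⇒ [7, 20, 33, 82, 93]
  QalV AAAG/0: at [46, 51] ⇒ [46, 51]
  VbrIII ACGGC/1: at [57, 113, 164, 197, 215, 236] ⇒ [58, 114, 165, 198, 216, 237]
  ZebIII GGGT/4: at [22, 109, 120, 131, 169, 175, 180] ⇒ [26, 113, 124, 135, 173, 179, 184]
  FykIX GGTT/0: at [7, 23, 38, 126, 204] ⇒ [7, 23, 38, 126, 204]

All cut coordinates (distinct, sorted): [7, 20, 23, 26, 33, 38, 46, 51, 58, 82, 93, 113, 114, 124, 126, 135, 165, 173, 179, 184, 198, 204, 216, 237]

Fragment lengths:
  [0,7): 7 bp
  [7,20): 13 bp
  [20,23): 3 bp
  [23,26): 3 bp
  [26,33): 7 bp
  [33,38): 5 bp
  [38,46): 8 bp
  [46,51): 5 bp
  [51,58): 7 bp
  [58,82): 24 bp
  [82,93): 11 bp
  [93,113): 20 bp
  [113,114): 1 bp
  [114,124): 10 bp
  [124,126): 2 bp
  [126,135): 9 bp
  [135,165): 30 bp
  [165,173): 8 bp
  [173,179): 6 bp
  [179,184): 5 bp
  [184,198): 14 bp
  [198,204): 6 bp
  [204,216): 12 bp
  [216,237): 21 bp
  [237,242): 5 bp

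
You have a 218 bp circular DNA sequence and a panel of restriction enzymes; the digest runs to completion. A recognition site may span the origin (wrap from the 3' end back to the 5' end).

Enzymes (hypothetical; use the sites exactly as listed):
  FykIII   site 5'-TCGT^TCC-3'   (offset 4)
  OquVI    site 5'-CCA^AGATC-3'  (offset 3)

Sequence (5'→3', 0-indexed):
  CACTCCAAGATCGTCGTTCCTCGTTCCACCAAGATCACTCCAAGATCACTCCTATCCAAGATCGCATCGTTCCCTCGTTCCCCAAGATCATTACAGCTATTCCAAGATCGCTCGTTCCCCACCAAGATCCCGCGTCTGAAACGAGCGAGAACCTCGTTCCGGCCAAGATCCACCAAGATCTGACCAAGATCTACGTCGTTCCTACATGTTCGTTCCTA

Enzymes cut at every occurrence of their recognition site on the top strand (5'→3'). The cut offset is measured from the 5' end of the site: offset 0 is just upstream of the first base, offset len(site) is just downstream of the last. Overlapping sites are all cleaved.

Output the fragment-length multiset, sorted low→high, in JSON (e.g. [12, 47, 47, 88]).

[6,7,7,8,8,9,10,10,11,11,11,12,12,13,14,16,20,33]

Per-enzyme occurrences:
  FykIII TCGTTCC/4: at [13, 20, 66, 74, 111, 153, 195, 209] ⇒ [17, 24, 70, 78, 115, 157, 199, 213]
  OquVI CCAAGATC/3: at [4, 28, 39, 55, 81, 101, 121, 162, 172, 183] ⇒ [7, 31, 42, 58, 84, 104, 124, 165, 175, 186]

All cut coordinates (distinct, sorted): [7, 17, 24, 31, 42, 58, 70, 78, 84, 104, 115, 124, 157, 165, 175, 186, 199, 213]

Fragments:
  7→17: 10 bp
  17→24: 7 bp
  24→31: 7 bp
  31→42: 11 bp
  42→58: 16 bp
  58→70: 12 bp
  70→78: 8 bp
  78→84: 6 bp
  84→104: 20 bp
  104→115: 11 bp
  115→124: 9 bp
  124→157: 33 bp
  157→165: 8 bp
  165→175: 10 bp
  175→186: 11 bp
  186→199: 13 bp
  199→213: 14 bp
  213→7 (wrap): 218-213+7 = 12 bp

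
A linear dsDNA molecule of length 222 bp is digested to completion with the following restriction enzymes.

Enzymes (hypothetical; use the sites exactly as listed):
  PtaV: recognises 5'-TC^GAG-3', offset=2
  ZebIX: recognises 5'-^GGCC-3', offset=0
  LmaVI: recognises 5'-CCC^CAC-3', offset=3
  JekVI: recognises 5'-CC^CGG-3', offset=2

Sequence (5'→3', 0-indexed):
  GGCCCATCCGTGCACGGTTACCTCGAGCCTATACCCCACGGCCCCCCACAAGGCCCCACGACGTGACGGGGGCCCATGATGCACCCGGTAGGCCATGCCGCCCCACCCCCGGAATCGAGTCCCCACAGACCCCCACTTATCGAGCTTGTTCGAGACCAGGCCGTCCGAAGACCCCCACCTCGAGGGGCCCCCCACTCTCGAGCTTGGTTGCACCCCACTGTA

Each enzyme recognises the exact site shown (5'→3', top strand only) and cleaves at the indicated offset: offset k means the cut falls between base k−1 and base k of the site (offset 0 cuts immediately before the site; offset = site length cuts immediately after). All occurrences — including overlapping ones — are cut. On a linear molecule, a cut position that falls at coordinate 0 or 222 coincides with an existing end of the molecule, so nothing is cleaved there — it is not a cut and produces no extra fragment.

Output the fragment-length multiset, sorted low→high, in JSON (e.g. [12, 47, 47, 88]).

Scan for sites:
  PtaV TCGAG/2: at [22, 114, 139, 149, 179, 197] ⇒ [24, 116, 141, 151, 181, 199]
  ZebIX GGCC/0: at [0, 39, 51, 70, 90, 158, 185] ⇒ [39, 51, 70, 90, 158, 185] (position 0 is a terminus of the linear molecule — no cut)
  LmaVI CCCCAC/3: at [33, 43, 53, 100, 120, 130, 172, 189, 212] ⇒ [36, 46, 56, 103, 123, 133, 175, 192, 215]
  JekVI CCCGG/2: at [83, 107] ⇒ [85, 109]

All cut coordinates (distinct, sorted): [24, 36, 39, 46, 51, 56, 70, 85, 90, 103, 109, 116, 123, 133, 141, 151, 158, 175, 181, 185, 192, 199, 215]

Fragments:
  [0,24): 24 bp
  [24,36): 12 bp
  [36,39): 3 bp
  [39,46): 7 bp
  [46,51): 5 bp
  [51,56): 5 bp
  [56,70): 14 bp
  [70,85): 15 bp
  [85,90): 5 bp
  [90,103): 13 bp
  [103,109): 6 bp
  [109,116): 7 bp
  [116,123): 7 bp
  [123,133): 10 bp
  [133,141): 8 bp
  [141,151): 10 bp
  [151,158): 7 bp
  [158,175): 17 bp
  [175,181): 6 bp
  [181,185): 4 bp
  [185,192): 7 bp
  [192,199): 7 bp
  [199,215): 16 bp
  [215,222): 7 bp

[3,4,5,5,5,6,6,7,7,7,7,7,7,7,8,10,10,12,13,14,15,16,17,24]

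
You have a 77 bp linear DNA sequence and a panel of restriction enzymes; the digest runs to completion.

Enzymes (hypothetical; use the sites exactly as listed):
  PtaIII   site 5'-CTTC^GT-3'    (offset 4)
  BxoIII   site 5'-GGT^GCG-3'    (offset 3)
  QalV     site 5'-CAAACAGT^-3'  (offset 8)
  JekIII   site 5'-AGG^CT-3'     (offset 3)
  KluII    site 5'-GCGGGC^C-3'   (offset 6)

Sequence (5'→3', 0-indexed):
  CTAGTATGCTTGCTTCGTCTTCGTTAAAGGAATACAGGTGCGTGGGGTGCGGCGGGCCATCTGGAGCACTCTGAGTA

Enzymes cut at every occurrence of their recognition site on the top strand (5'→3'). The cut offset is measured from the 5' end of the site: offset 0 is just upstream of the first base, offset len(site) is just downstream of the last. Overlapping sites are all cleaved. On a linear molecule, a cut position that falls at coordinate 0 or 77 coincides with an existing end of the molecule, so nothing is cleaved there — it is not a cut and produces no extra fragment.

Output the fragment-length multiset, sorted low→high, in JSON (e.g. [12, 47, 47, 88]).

[6,9,9,16,17,20]

Per-enzyme occurrences:
  PtaIII CTTCGT/4: at [12, 18] ⇒ [16, 22]
  BxoIII GGTGCG/3: at [36, 45] ⇒ [39, 48]
  QalV (CAAACAGT, off=8): no sites
  JekIII (AGGCT, off=3): no sites
  KluII GCGGGCC/6: at [51] ⇒ [57]

Pooled cuts: [16, 22, 39, 48, 57]

Fragments:
  [0,16): 16 bp
  [16,22): 6 bp
  [22,39): 17 bp
  [39,48): 9 bp
  [48,57): 9 bp
  [57,77): 20 bp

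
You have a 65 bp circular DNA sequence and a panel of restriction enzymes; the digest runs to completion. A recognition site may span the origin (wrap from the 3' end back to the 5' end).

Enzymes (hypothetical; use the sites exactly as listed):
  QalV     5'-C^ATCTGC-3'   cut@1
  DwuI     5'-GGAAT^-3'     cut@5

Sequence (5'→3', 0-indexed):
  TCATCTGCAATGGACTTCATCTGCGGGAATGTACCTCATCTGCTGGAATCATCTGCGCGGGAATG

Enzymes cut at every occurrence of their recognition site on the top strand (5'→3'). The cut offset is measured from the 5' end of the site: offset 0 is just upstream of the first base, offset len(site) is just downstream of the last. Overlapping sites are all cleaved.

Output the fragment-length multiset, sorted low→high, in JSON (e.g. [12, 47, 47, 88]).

Per-enzyme occurrences:
  QalV CATCTGC/1: at [1, 17, 36, 49] ⇒ [2, 18, 37, 50]
  DwuI GGAAT/5: at [25, 44, 59] ⇒ [30, 49, 64]

Pooled cuts: [2, 18, 30, 37, 49, 50, 64]

Fragments:
  2→18: 16 bp
  18→30: 12 bp
  30→37: 7 bp
  37→49: 12 bp
  49→50: 1 bp
  50→64: 14 bp
  64→2 (wrap): 65-64+2 = 3 bp

[1,3,7,12,12,14,16]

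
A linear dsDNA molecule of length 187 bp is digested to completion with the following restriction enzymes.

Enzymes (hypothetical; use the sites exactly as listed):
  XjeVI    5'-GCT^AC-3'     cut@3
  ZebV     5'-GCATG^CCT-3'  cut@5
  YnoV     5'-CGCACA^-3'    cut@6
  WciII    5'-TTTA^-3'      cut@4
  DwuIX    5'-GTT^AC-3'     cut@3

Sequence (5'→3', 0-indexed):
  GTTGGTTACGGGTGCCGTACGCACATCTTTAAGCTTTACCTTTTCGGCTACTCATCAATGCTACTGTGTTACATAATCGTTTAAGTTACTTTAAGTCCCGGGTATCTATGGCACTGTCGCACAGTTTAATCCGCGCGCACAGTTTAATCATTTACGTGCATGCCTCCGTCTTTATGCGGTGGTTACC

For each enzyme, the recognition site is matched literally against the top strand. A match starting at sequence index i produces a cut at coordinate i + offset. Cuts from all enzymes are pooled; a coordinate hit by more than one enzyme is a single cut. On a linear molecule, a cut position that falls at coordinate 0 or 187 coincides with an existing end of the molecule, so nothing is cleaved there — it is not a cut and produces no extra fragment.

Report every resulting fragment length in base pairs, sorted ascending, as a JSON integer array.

Site scan:
  XjeVI (GCTAC, off=3): starts [46, 59] → cuts [49, 62]
  ZebV (GCATGCCT, off=5): starts [157] → cuts [162]
  YnoV (CGCACA, off=6): starts [19, 117, 135] → cuts [25, 123, 141]
  WciII (TTTA, off=4): starts [27, 34, 79, 89, 124, 142, 150, 170] → cuts [31, 38, 83, 93, 128, 146, 154, 174]
  DwuIX (GTTAC, off=3): starts [4, 67, 84, 181] → cuts [7, 70, 87, 184]

All cut coordinates (distinct, sorted): [7, 25, 31, 38, 49, 62, 70, 83, 87, 93, 123, 128, 141, 146, 154, 162, 174, 184]

Fragments:
  [0,7): 7 bp
  [7,25): 18 bp
  [25,31): 6 bp
  [31,38): 7 bp
  [38,49): 11 bp
  [49,62): 13 bp
  [62,70): 8 bp
  [70,83): 13 bp
  [83,87): 4 bp
  [87,93): 6 bp
  [93,123): 30 bp
  [123,128): 5 bp
  [128,141): 13 bp
  [141,146): 5 bp
  [146,154): 8 bp
  [154,162): 8 bp
  [162,174): 12 bp
  [174,184): 10 bp
  [184,187): 3 bp

[3,4,5,5,6,6,7,7,8,8,8,10,11,12,13,13,13,18,30]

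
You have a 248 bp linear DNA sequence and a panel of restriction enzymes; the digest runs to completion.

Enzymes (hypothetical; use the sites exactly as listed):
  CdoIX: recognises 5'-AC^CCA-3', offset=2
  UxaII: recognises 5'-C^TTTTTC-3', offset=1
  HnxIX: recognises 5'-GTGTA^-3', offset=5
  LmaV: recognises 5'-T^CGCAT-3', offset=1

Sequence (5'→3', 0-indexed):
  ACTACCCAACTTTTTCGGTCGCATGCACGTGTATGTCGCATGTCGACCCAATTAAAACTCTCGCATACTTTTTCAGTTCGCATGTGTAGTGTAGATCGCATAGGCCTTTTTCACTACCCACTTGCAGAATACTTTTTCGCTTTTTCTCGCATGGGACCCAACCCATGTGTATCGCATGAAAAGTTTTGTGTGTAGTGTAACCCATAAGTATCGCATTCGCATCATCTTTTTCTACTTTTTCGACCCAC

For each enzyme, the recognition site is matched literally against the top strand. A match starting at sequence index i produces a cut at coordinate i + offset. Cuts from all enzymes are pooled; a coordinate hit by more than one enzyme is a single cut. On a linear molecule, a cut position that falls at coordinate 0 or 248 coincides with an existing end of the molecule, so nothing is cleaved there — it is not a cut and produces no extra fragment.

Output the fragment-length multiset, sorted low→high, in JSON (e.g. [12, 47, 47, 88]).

Site scan:
  CdoIX ACCCA/2: at [3, 45, 115, 155, 160, 199, 242] ⇒ [5, 47, 117, 157, 162, 201, 244]
  UxaII CTTTTTC/1: at [9, 67, 105, 131, 139, 225, 234] ⇒ [10, 68, 106, 132, 140, 226, 235]
  HnxIX GTGTA/5: at [28, 83, 88, 166, 189, 194] ⇒ [33, 88, 93, 171, 194, 199]
  LmaV TCGCAT/1: at [18, 35, 60, 77, 95, 146, 171, 210, 216] ⇒ [19, 36, 61, 78, 96, 147, 172, 211, 217]

All cut coordinates (distinct, sorted): [5, 10, 19, 33, 36, 47, 61, 68, 78, 88, 93, 96, 106, 117, 132, 140, 147, 157, 162, 171, 172, 194, 199, 201, 211, 217, 226, 235, 244]

Fragment lengths:
  [0,5): 5 bp
  [5,10): 5 bp
  [10,19): 9 bp
  [19,33): 14 bp
  [33,36): 3 bp
  [36,47): 11 bp
  [47,61): 14 bp
  [61,68): 7 bp
  [68,78): 10 bp
  [78,88): 10 bp
  [88,93): 5 bp
  [93,96): 3 bp
  [96,106): 10 bp
  [106,117): 11 bp
  [117,132): 15 bp
  [132,140): 8 bp
  [140,147): 7 bp
  [147,157): 10 bp
  [157,162): 5 bp
  [162,171): 9 bp
  [171,172): 1 bp
  [172,194): 22 bp
  [194,199): 5 bp
  [199,201): 2 bp
  [201,211): 10 bp
  [211,217): 6 bp
  [217,226): 9 bp
  [226,235): 9 bp
  [235,244): 9 bp
  [244,248): 4 bp

[1,2,3,3,4,5,5,5,5,5,6,7,7,8,9,9,9,9,9,10,10,10,10,10,11,11,14,14,15,22]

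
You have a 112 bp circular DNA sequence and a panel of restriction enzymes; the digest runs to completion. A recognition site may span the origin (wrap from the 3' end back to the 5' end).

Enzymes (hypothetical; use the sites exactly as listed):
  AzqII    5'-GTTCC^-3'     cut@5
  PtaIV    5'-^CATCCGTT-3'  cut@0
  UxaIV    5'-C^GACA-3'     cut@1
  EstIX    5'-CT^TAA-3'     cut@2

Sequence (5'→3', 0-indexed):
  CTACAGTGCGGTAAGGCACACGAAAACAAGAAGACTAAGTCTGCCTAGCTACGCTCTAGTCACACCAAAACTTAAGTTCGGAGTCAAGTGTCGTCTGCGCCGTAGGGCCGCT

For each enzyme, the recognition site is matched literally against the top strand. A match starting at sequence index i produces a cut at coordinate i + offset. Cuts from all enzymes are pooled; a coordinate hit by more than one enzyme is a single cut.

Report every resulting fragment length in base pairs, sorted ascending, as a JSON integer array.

Per-enzyme occurrences:
  AzqII (GTTCC, off=5): no sites
  PtaIV (CATCCGTT, off=0): no sites
  UxaIV (CGACA, off=1): no sites
  EstIX (CTTAA, off=2): starts [70] → cuts [72]

All cut coordinates (distinct, sorted): [72]

Fragment lengths:
  72→72 (wrap): 112-72+72 = 112 bp

[112]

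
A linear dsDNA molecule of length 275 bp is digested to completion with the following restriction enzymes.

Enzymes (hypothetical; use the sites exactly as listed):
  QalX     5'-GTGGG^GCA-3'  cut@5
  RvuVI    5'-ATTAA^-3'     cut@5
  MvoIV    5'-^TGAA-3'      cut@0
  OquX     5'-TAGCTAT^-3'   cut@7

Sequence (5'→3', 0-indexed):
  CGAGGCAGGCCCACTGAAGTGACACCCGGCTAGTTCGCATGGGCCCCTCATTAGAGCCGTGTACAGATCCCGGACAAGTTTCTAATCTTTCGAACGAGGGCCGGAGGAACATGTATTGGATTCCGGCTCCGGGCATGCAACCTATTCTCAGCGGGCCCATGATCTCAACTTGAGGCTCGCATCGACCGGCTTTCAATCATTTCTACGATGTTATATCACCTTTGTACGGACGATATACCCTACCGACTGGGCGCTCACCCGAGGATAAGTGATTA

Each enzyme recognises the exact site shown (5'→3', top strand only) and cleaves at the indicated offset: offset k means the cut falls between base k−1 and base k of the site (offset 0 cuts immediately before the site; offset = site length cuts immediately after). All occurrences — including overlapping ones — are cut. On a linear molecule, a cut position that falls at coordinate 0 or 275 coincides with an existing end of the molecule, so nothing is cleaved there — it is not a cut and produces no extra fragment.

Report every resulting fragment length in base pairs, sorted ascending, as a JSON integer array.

[14,261]

Scan for sites:
  QalX (GTGGGGCA, off=5): no sites
  RvuVI (ATTAA, off=5): no sites
  MvoIV (TGAA, off=0): starts [14] → cuts [14]
  OquX (TAGCTAT, off=7): no sites

All cut coordinates (distinct, sorted): [14]

Fragments:
  [0,14): 14 bp
  [14,275): 261 bp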